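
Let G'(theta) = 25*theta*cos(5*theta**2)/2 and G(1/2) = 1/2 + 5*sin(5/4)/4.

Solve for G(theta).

G(theta) = (5*sin(5*theta**2) + 2)/4

G'(theta) matches the chain-rule pattern g'(h)*h' with inner function h(theta) = 5*theta**2; substituting u = h(theta) collapses the integral.
A general antiderivative is 5*sin(5*theta**2)/4 + C.
The condition gives C = 1/2 + 5*sin(5/4)/4 - (5*sin(5/4)/4) = 1/2.
So G(theta) = (5*sin(5*theta**2) + 2)/4.
Check: d/dtheta[(5*sin(5*theta**2) + 2)/4] = 25*theta*cos(5*theta**2)/2 = G'(theta).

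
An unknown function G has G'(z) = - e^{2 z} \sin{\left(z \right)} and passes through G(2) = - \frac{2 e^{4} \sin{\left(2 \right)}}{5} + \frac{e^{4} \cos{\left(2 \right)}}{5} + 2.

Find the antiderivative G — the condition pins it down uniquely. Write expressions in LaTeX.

G(z) = \frac{- 2 e^{2 z} \sin{\left(z \right)} + e^{2 z} \cos{\left(z \right)} + 10}{5}

A candidate passes only if d/dz[G] lands on the given G'(z) exactly.
A general antiderivative is - \frac{2 e^{2 z} \sin{\left(z \right)}}{5} + \frac{e^{2 z} \cos{\left(z \right)}}{5} + C.
The condition gives C = - \frac{2 e^{4} \sin{\left(2 \right)}}{5} + \frac{e^{4} \cos{\left(2 \right)}}{5} + 2 - (- \frac{2 e^{4} \sin{\left(2 \right)}}{5} + \frac{e^{4} \cos{\left(2 \right)}}{5}) = 2.
So G(z) = \frac{- 2 e^{2 z} \sin{\left(z \right)} + e^{2 z} \cos{\left(z \right)} + 10}{5}.
Check: d/dz[\frac{- 2 e^{2 z} \sin{\left(z \right)} + e^{2 z} \cos{\left(z \right)} + 10}{5}] = - e^{2 z} \sin{\left(z \right)} = G'(z).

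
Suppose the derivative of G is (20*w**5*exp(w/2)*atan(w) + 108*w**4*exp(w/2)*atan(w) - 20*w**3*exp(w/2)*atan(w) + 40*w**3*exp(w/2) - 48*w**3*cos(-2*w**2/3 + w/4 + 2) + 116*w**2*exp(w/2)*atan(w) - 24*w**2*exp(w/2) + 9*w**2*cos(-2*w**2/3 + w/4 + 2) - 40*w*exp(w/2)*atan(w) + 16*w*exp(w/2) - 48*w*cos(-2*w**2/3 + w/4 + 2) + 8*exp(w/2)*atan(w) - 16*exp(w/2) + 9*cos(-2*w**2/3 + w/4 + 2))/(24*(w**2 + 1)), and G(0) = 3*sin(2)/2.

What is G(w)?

G(w) = 5*w**3*exp(w/2)*atan(w)/3 - w**2*exp(w/2)*atan(w) + 2*w*exp(w/2)*atan(w)/3 - 2*exp(w/2)*atan(w)/3 + 3*sin(-2*w**2/3 + w/4 + 2)/2

Since d/dw undoes antidifferentiation here, G(w) must give back the stated G'(w).
A general antiderivative is -2*(-5*w**3/2 + 3*w**2/2 - w + 1)*exp(w/2)*atan(w)/3 + 3*sin(-2*w**2/3 + w/4 + 2)/2 + C.
The condition gives C = 3*sin(2)/2 - (3*sin(2)/2) = 0.
So G(w) = 5*w**3*exp(w/2)*atan(w)/3 - w**2*exp(w/2)*atan(w) + 2*w*exp(w/2)*atan(w)/3 - 2*exp(w/2)*atan(w)/3 + 3*sin(-2*w**2/3 + w/4 + 2)/2.
Check: d/dw[5*w**3*exp(w/2)*atan(w)/3 - w**2*exp(w/2)*atan(w) + 2*w*exp(w/2)*atan(w)/3 - 2*exp(w/2)*atan(w)/3 + 3*sin(-2*w**2/3 + w/4 + 2)/2] = (20*w**5*exp(w/2)*atan(w) + 108*w**4*exp(w/2)*atan(w) - 20*w**3*exp(w/2)*atan(w) + 40*w**3*exp(w/2) - 48*w**3*cos(-2*w**2/3 + w/4 + 2) + 116*w**2*exp(w/2)*atan(w) - 24*w**2*exp(w/2) + 9*w**2*cos(-2*w**2/3 + w/4 + 2) - 40*w*exp(w/2)*atan(w) + 16*w*exp(w/2) - 48*w*cos(-2*w**2/3 + w/4 + 2) + 8*exp(w/2)*atan(w) - 16*exp(w/2) + 9*cos(-2*w**2/3 + w/4 + 2))/(24*w**2 + 24), which equals G'(w).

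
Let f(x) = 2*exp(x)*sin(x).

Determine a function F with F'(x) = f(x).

An antiderivative is F(x) = exp(x)*sin(x) - exp(x)*cos(x).

A first test for any F(x): its x-derivative must equal f(x) identically.
Check: d/dx[exp(x)*sin(x) - exp(x)*cos(x)] = 2*exp(x)*sin(x) = f(x).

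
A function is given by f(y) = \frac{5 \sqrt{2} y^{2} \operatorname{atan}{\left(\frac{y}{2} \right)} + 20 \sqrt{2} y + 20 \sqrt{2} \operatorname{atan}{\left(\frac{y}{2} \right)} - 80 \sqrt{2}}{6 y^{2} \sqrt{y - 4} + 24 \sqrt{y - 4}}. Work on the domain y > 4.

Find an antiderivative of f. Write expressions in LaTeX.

Recognize the product-rule pattern: f = u'v + uv' with u = \frac{10 \sqrt{\frac{y}{2} - 2}}{3}, v = \operatorname{atan}{\left(\frac{y}{2} \right)}, so integration by parts undoes it.
Check: d/dy[\frac{5 \sqrt{2} \sqrt{y - 4} \operatorname{atan}{\left(\frac{y}{2} \right)}}{3}] = \frac{5 \sqrt{2} y^{2} \operatorname{atan}{\left(\frac{y}{2} \right)} + 20 \sqrt{2} y + 20 \sqrt{2} \operatorname{atan}{\left(\frac{y}{2} \right)} - 80 \sqrt{2}}{6 y^{2} \sqrt{y - 4} + 24 \sqrt{y - 4}} = f(y).

An antiderivative is F(y) = \frac{5 \sqrt{2} \sqrt{y - 4} \operatorname{atan}{\left(\frac{y}{2} \right)}}{3}.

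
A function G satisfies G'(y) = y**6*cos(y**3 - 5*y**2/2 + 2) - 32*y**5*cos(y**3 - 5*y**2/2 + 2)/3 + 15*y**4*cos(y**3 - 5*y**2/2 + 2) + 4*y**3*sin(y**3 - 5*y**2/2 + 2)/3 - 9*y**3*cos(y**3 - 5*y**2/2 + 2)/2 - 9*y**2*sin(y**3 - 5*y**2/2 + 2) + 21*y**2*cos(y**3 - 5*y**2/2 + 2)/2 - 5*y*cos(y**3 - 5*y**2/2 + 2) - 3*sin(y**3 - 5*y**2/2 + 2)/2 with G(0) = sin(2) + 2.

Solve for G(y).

Recognize the product-rule pattern: G'(y) = u'v + uv' with u = y**4/3 - 3*y**3 - 3*y/2 + 1, v = sin(y**3 - 5*y**2/2 + 2), so integration by parts undoes it.
A general antiderivative is (y**4/3 - 3*y**3 - 3*y/2 + 1)*sin(y**3 - 5*y**2/2 + 2) + C.
The condition gives C = sin(2) + 2 - (sin(2)) = 2.
So G(y) = y**4*sin(y**3 - 5*y**2/2 + 2)/3 - 3*y**3*sin(y**3 - 5*y**2/2 + 2) - 3*y*sin(y**3 - 5*y**2/2 + 2)/2 + sin(y**3 - 5*y**2/2 + 2) + 2.
Check: d/dy[y**4*sin(y**3 - 5*y**2/2 + 2)/3 - 3*y**3*sin(y**3 - 5*y**2/2 + 2) - 3*y*sin(y**3 - 5*y**2/2 + 2)/2 + sin(y**3 - 5*y**2/2 + 2) + 2] = y**6*cos(y**3 - 5*y**2/2 + 2) - 32*y**5*cos(y**3 - 5*y**2/2 + 2)/3 + 15*y**4*cos(y**3 - 5*y**2/2 + 2) + 4*y**3*sin(y**3 - 5*y**2/2 + 2)/3 - 9*y**3*cos(y**3 - 5*y**2/2 + 2)/2 - 9*y**2*sin(y**3 - 5*y**2/2 + 2) + 21*y**2*cos(y**3 - 5*y**2/2 + 2)/2 - 5*y*cos(y**3 - 5*y**2/2 + 2) - 3*sin(y**3 - 5*y**2/2 + 2)/2 = G'(y).

G(y) = y**4*sin(y**3 - 5*y**2/2 + 2)/3 - 3*y**3*sin(y**3 - 5*y**2/2 + 2) - 3*y*sin(y**3 - 5*y**2/2 + 2)/2 + sin(y**3 - 5*y**2/2 + 2) + 2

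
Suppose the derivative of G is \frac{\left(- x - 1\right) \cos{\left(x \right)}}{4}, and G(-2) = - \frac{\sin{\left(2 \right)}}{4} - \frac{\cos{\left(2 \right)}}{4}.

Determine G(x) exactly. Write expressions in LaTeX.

G(x) = - \frac{x \sin{\left(x \right)}}{4} - \frac{\sin{\left(x \right)}}{4} - \frac{\cos{\left(x \right)}}{4}

Recover the given G'(x) by differentiating a candidate G(x); any mismatch rules it out.
A general antiderivative is - \frac{x \sin{\left(x \right)}}{4} - \frac{\sin{\left(x \right)}}{4} - \frac{\cos{\left(x \right)}}{4} + C.
The condition gives C = - \frac{\sin{\left(2 \right)}}{4} - \frac{\cos{\left(2 \right)}}{4} - (- \frac{\sin{\left(2 \right)}}{4} - \frac{\cos{\left(2 \right)}}{4}) = 0.
So G(x) = - \frac{x \sin{\left(x \right)}}{4} - \frac{\sin{\left(x \right)}}{4} - \frac{\cos{\left(x \right)}}{4}.
Check: d/dx[- \frac{x \sin{\left(x \right)}}{4} - \frac{\sin{\left(x \right)}}{4} - \frac{\cos{\left(x \right)}}{4}] = - \frac{x \cos{\left(x \right)}}{4} - \frac{\cos{\left(x \right)}}{4}, which equals G'(x).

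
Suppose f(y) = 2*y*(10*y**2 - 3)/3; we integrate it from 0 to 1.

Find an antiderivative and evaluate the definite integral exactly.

Differentiate the proposed F(y) back; it has to land on f(y) exactly.
F(y) = 5*y**4/3 - y**2 is an antiderivative of f.
Check: d/dy[5*y**4/3 - y**2] = 20*y**3/3 - 2*y, which equals f(y).
F(1) = 2/3; F(0) = 0.
Integral = F(1) - F(0) = 2/3.

Antiderivative: F(y) = 5*y**4/3 - y**2; value = 2/3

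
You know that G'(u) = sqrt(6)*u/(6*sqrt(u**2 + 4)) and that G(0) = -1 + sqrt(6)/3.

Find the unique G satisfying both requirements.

G(u) = (sqrt(6)*sqrt(u**2 + 4) - 6)/6

The substitution w = 3*u**2/2 + 6 works: G'(u) is exactly (dG/dw)*(dw/du) for that inner function.
A general antiderivative is sqrt(3*u**2/2 + 6)/3 + C.
The condition gives C = -1 + sqrt(6)/3 - (sqrt(6)/3) = -1.
So G(u) = (sqrt(6)*sqrt(u**2 + 4) - 6)/6.
Check: d/du[(sqrt(6)*sqrt(u**2 + 4) - 6)/6] = sqrt(6)*u/(6*sqrt(u**2 + 4)) = G'(u).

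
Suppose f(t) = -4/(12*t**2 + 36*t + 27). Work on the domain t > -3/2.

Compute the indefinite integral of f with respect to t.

F(t) = 2/(6*t + 9) + C

Differentiate the proposed F(t) back; it has to land on f(t) exactly.
Check: d/dt[2/(6*t + 9)] = -4/(12*t**2 + 36*t + 27) = f(t).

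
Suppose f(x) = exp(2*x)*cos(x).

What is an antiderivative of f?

Any candidate F(x) must reproduce f(x) exactly when differentiated.
Check: d/dx[exp(2*x)*sin(x)/5 + 2*exp(2*x)*cos(x)/5] = exp(2*x)*cos(x) = f(x).

An antiderivative is F(x) = exp(2*x)*sin(x)/5 + 2*exp(2*x)*cos(x)/5.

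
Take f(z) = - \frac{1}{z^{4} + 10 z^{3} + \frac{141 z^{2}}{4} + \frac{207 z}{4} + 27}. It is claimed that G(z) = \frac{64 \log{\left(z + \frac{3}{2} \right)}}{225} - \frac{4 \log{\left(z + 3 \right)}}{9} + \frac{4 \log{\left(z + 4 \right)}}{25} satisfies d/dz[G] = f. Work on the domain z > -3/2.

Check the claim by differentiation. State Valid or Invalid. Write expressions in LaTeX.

d/dz[G] = \frac{8 z + 44}{30 z^{3} + 255 z^{2} + 675 z + 540}
d/dz[G] - f(z) = \frac{16}{60 z^{2} + 180 z + 135} != 0.

Invalid: d/dz[G] - f = \frac{16}{60 z^{2} + 180 z + 135}, which is not 0.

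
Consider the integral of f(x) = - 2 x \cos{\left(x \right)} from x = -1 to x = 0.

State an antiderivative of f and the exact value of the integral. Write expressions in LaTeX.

Check any antiderivative F(x) by computing F'(x) and comparing it with f(x).
F(x) = - 2 x \sin{\left(x \right)} - 2 \cos{\left(x \right)} is an antiderivative of f.
Check: d/dx[- 2 x \sin{\left(x \right)} - 2 \cos{\left(x \right)}] = - 2 x \cos{\left(x \right)} = f(x).
F(0) = -2; F(-1) = - 2 \sin{\left(1 \right)} - 2 \cos{\left(1 \right)}.
Integral = F(0) - F(-1) = -2 + 2 \cos{\left(1 \right)} + 2 \sin{\left(1 \right)}.

Antiderivative: F(x) = - 2 x \sin{\left(x \right)} - 2 \cos{\left(x \right)}; value = -2 + 2 \cos{\left(1 \right)} + 2 \sin{\left(1 \right)}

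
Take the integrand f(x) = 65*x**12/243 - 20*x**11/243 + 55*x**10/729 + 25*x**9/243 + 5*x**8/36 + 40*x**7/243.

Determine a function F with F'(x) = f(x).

An antiderivative is F(x) = 5*x**8*(12*x**5 - 4*x**4 + 4*x**3 + 6*x**2 + 9*x + 12)/2916.

Recognize the product-rule pattern: f = u'v + uv' with u = -5*x**8/243, v = -x**5 + x**4/3 - x**3/3 - x**2/2 - 3*x/4 - 1, so integration by parts undoes it.
Check: d/dx[5*x**8*(12*x**5 - 4*x**4 + 4*x**3 + 6*x**2 + 9*x + 12)/2916] = 65*x**12/243 - 20*x**11/243 + 55*x**10/729 + 25*x**9/243 + 5*x**8/36 + 40*x**7/243 = f(x).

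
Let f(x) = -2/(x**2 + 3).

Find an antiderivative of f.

An antiderivative is F(x) = -2*sqrt(3)*atan(sqrt(3)*x/3)/3.

Any candidate F(x) must reproduce f(x) exactly when differentiated.
Check: d/dx[-2*sqrt(3)*atan(sqrt(3)*x/3)/3] = -2/(x**2 + 3) = f(x).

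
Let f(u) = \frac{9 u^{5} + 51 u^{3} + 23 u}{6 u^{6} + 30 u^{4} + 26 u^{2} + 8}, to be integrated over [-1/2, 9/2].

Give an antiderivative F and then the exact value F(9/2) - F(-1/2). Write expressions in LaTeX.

Recover f(u) by differentiating a candidate F(u); any mismatch rules it out.
F(u) = - \frac{\log{\left(u^{2} + 4 \right)} - 2 \log{\left(u^{4} + u^{2} + \frac{1}{3} \right)}}{4} is an antiderivative of f.
Check: d/du[- \frac{\log{\left(u^{2} + 4 \right)} - 2 \log{\left(u^{4} + u^{2} + \frac{1}{3} \right)}}{4}] = \frac{9 u^{5} + 51 u^{3} + 23 u}{6 u^{6} + 30 u^{4} + 26 u^{2} + 8} = f(u).
F(9/2) = - \frac{\log{\left(\frac{97}{4} \right)}}{4} + \frac{\log{\left(\frac{20671}{48} \right)}}{2}; F(-1/2) = - \frac{\log{\left(\frac{17}{4} \right)}}{4} + \frac{\log{\left(\frac{31}{48} \right)}}{2}.
Integral = F(9/2) - F(-1/2) = - \frac{\log{\left(\frac{97}{4} \right)}}{4} - \frac{\log{\left(\frac{31}{48} \right)}}{2} + \frac{\log{\left(\frac{17}{4} \right)}}{4} + \frac{\log{\left(\frac{20671}{48} \right)}}{2}.

Antiderivative: F(u) = - \frac{\log{\left(u^{2} + 4 \right)} - 2 \log{\left(u^{4} + u^{2} + \frac{1}{3} \right)}}{4}; value = - \frac{\log{\left(\frac{97}{4} \right)}}{4} - \frac{\log{\left(\frac{31}{48} \right)}}{2} + \frac{\log{\left(\frac{17}{4} \right)}}{4} + \frac{\log{\left(\frac{20671}{48} \right)}}{2}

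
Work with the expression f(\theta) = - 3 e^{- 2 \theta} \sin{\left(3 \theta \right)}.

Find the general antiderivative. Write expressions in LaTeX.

F(\theta) = \frac{6 e^{- 2 \theta} \sin{\left(3 \theta \right)}}{13} + \frac{9 e^{- 2 \theta} \cos{\left(3 \theta \right)}}{13} + C

Recover f(\theta) by differentiating a candidate F(\theta); any mismatch rules it out.
Check: d/d\theta[\frac{6 e^{- 2 \theta} \sin{\left(3 \theta \right)}}{13} + \frac{9 e^{- 2 \theta} \cos{\left(3 \theta \right)}}{13}] = - 3 e^{- 2 \theta} \sin{\left(3 \theta \right)} = f(\theta).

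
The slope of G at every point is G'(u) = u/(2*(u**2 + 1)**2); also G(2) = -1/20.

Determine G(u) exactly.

G'(u) matches the chain-rule pattern g'(h)*h' with inner function h(u) = 2*u**2 + 2; substituting w = h(u) collapses the integral.
A general antiderivative is -1/(2*(2*u**2 + 2)) + C.
The condition gives C = -1/20 - (-1/20) = 0.
So G(u) = -1/(4*u**2 + 4).
Check: d/du[-1/(4*u**2 + 4)] = u/(2*u**4 + 4*u**2 + 2), which equals G'(u).

G(u) = -1/(4*u**2 + 4)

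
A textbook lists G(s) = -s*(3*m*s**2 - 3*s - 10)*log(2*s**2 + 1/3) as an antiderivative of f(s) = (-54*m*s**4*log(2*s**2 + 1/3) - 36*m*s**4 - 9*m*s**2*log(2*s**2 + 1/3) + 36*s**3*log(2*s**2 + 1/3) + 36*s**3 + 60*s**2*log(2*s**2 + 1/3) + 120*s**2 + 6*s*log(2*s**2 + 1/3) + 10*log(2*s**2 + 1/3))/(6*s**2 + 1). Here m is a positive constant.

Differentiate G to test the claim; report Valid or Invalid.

Valid: G'(s) = f(s).

d/ds[G] = (-54*m*s**4*log(2*s**2 + 1/3) - 36*m*s**4 - 9*m*s**2*log(2*s**2 + 1/3) + 36*s**3*log(2*s**2 + 1/3) + 36*s**3 + 60*s**2*log(2*s**2 + 1/3) + 120*s**2 + 6*s*log(2*s**2 + 1/3) + 10*log(2*s**2 + 1/3))/(6*s**2 + 1)
This equals f(s) exactly, so the claim holds.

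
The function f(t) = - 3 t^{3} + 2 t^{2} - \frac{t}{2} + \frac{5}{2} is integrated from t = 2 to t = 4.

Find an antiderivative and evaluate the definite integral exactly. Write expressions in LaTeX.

Antiderivative: F(t) = - \frac{3 t^{4}}{4} + \frac{2 t^{3}}{3} - \frac{t^{2}}{4} + \frac{5 t}{2}; value = - \frac{422}{3}

The integrand splits into summands that can be handled one at a time.
F(t) = - \frac{3 t^{4}}{4} + \frac{2 t^{3}}{3} - \frac{t^{2}}{4} + \frac{5 t}{2} is an antiderivative of f.
Check: d/dt[- \frac{3 t^{4}}{4} + \frac{2 t^{3}}{3} - \frac{t^{2}}{4} + \frac{5 t}{2}] = - 3 t^{3} + 2 t^{2} - \frac{t}{2} + \frac{5}{2} = f(t).
F(4) = - \frac{430}{3}; F(2) = - \frac{8}{3}.
Integral = F(4) - F(2) = - \frac{422}{3}.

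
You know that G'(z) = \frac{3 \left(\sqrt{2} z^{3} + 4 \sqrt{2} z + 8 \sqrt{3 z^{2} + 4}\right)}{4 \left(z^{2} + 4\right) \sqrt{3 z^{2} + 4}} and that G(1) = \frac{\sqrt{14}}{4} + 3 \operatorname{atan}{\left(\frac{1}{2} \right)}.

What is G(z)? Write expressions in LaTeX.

The proposed G(z) is checked by its d/dz: the result must match the given G'(z).
A general antiderivative is \frac{\sqrt{\frac{3 z^{2}}{2} + 2}}{2} + 3 \operatorname{atan}{\left(\frac{z}{2} \right)} + C.
The condition gives C = \frac{\sqrt{14}}{4} + 3 \operatorname{atan}{\left(\frac{1}{2} \right)} - (\frac{\sqrt{14}}{4} + 3 \operatorname{atan}{\left(\frac{1}{2} \right)}) = 0.
So G(z) = \frac{\sqrt{\frac{3 z^{2}}{2} + 2}}{2} + 3 \operatorname{atan}{\left(\frac{z}{2} \right)}.
Check: d/dz[\frac{\sqrt{\frac{3 z^{2}}{2} + 2}}{2} + 3 \operatorname{atan}{\left(\frac{z}{2} \right)}] = \frac{3 \sqrt{2} z^{3} + 12 \sqrt{2} z + 24 \sqrt{3 z^{2} + 4}}{4 z^{2} \sqrt{3 z^{2} + 4} + 16 \sqrt{3 z^{2} + 4}}, which equals G'(z).

G(z) = \frac{\sqrt{\frac{3 z^{2}}{2} + 2}}{2} + 3 \operatorname{atan}{\left(\frac{z}{2} \right)}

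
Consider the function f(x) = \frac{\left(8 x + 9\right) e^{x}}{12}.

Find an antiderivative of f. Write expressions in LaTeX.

An antiderivative is F(x) = \frac{\left(8 x + 1\right) e^{x}}{12}.

Recognize the product-rule pattern: f = u'v + uv' with u = \frac{2 x}{3} + \frac{1}{12}, v = e^{x}, so integration by parts undoes it.
Check: d/dx[\frac{\left(8 x + 1\right) e^{x}}{12}] = \frac{2 x e^{x}}{3} + \frac{3 e^{x}}{4}, which equals f(x).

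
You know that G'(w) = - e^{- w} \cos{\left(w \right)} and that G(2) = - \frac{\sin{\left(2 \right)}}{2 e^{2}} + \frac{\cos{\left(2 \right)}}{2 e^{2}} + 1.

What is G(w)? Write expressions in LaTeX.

For G(w) to be correct, d/dw[G] must agree with the stated G'(w) identically.
A general antiderivative is - \frac{e^{- w} \sin{\left(w \right)}}{2} + \frac{e^{- w} \cos{\left(w \right)}}{2} + C.
The condition gives C = - \frac{\sin{\left(2 \right)}}{2 e^{2}} + \frac{\cos{\left(2 \right)}}{2 e^{2}} + 1 - (- \frac{\sin{\left(2 \right)}}{2 e^{2}} + \frac{\cos{\left(2 \right)}}{2 e^{2}}) = 1.
So G(w) = \frac{\left(2 e^{w} - \sin{\left(w \right)} + \cos{\left(w \right)}\right) e^{- w}}{2}.
Check: d/dw[\frac{\left(2 e^{w} - \sin{\left(w \right)} + \cos{\left(w \right)}\right) e^{- w}}{2}] = - e^{- w} \cos{\left(w \right)} = G'(w).

G(w) = \frac{\left(2 e^{w} - \sin{\left(w \right)} + \cos{\left(w \right)}\right) e^{- w}}{2}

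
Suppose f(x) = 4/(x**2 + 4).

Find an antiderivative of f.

An antiderivative is F(x) = 2*atan(x/2).

Recover f(x) by differentiating a candidate F(x); any mismatch rules it out.
Check: d/dx[2*atan(x/2)] = 4/(x**2 + 4) = f(x).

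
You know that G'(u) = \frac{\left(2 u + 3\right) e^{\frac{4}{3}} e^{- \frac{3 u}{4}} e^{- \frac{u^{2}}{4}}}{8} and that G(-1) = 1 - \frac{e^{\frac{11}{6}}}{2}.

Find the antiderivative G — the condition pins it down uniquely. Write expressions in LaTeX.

G'(u) matches the chain-rule pattern g'(h)*h' with inner function h(u) = - \frac{u^{2}}{4} - \frac{3 u}{4} + \frac{4}{3}; substituting w = h(u) collapses the integral.
A general antiderivative is - \frac{e^{- \frac{u^{2}}{4} - \frac{3 u}{4} + \frac{4}{3}}}{2} + C.
The condition gives C = 1 - \frac{e^{\frac{11}{6}}}{2} - (- \frac{e^{\frac{11}{6}}}{2}) = 1.
So G(u) = 1 - \frac{e^{- \frac{u^{2}}{4} - \frac{3 u}{4} + \frac{4}{3}}}{2}.
Check: d/du[1 - \frac{e^{- \frac{u^{2}}{4} - \frac{3 u}{4} + \frac{4}{3}}}{2}] = \frac{\left(2 u + 3\right) e^{\frac{4}{3}} e^{- \frac{3 u}{4}} e^{- \frac{u^{2}}{4}}}{8} = G'(u).

G(u) = 1 - \frac{e^{- \frac{u^{2}}{4} - \frac{3 u}{4} + \frac{4}{3}}}{2}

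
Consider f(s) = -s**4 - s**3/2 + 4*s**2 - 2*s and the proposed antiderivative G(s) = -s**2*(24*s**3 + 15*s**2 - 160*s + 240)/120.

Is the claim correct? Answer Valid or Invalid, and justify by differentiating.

d/ds[G] = -s**4 - s**3/2 + 4*s**2 - 4*s
d/ds[G] - f(s) = -2*s != 0.

Invalid: d/ds[G] - f = -2*s, which is not 0.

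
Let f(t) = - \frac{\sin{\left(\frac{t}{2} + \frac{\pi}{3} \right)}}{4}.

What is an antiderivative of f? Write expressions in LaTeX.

A candidate is checked by its d/dt: the result must match f(t).
Check: d/dt[\frac{\cos{\left(\frac{t}{2} + \frac{\pi}{3} \right)}}{2}] = - \frac{\sin{\left(\frac{t}{2} + \frac{\pi}{3} \right)}}{4} = f(t).

An antiderivative is F(t) = \frac{\cos{\left(\frac{t}{2} + \frac{\pi}{3} \right)}}{2}.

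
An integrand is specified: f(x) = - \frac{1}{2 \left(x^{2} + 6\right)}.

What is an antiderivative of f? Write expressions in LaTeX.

An antiderivative is F(x) = - \frac{\sqrt{6} \operatorname{atan}{\left(\frac{\sqrt{6} x}{6} \right)}}{12}.

Since d/dx undoes antidifferentiation here, F'(x) = f(x) is required of F(x).
Check: d/dx[- \frac{\sqrt{6} \operatorname{atan}{\left(\frac{\sqrt{6} x}{6} \right)}}{12}] = - \frac{1}{2 x^{2} + 12}, which equals f(x).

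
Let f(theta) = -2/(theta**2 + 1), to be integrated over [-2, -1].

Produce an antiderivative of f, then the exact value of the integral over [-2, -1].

For F(theta) to be correct the identity F'(theta) - f(theta) = 0 must hold.
F(theta) = -2*atan(theta) is an antiderivative of f.
Check: d/dtheta[-2*atan(theta)] = -2/(theta**2 + 1) = f(theta).
F(-1) = pi/2; F(-2) = 2*atan(2).
Integral = F(-1) - F(-2) = -2*atan(2) + pi/2.

Antiderivative: F(theta) = -2*atan(theta); value = -2*atan(2) + pi/2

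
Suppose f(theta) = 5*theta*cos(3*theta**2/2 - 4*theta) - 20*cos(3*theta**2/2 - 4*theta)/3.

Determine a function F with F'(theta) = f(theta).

The substitution u = 3*theta**2/2 - 4*theta works: f is exactly (dF/du)*(du/dtheta) for that inner function.
Check: d/dtheta[5*sin(3*theta**2/2 - 4*theta)/3] = 5*theta*cos(3*theta**2/2 - 4*theta) - 20*cos(3*theta**2/2 - 4*theta)/3 = f(theta).

An antiderivative is F(theta) = 5*sin(3*theta**2/2 - 4*theta)/3.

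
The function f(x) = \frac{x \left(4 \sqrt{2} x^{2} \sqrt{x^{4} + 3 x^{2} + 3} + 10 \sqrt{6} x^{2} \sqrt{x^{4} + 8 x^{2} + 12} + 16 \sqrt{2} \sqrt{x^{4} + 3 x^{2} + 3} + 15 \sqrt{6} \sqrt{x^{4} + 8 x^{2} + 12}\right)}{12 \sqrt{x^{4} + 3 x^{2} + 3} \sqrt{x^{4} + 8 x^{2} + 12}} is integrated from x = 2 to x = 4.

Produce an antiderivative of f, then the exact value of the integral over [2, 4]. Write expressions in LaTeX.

Antiderivative: F(x) = \frac{\sqrt{\frac{x^{4}}{2} + 4 x^{2} + 6}}{3} + \frac{5 \sqrt{\frac{2 x^{4}}{3} + 2 x^{2} + 2}}{4}; value = - \frac{5 \sqrt{186}}{12} - \frac{\sqrt{30}}{3} + \sqrt{22} + \frac{5 \sqrt{1842}}{12}

Any candidate F(x) must reproduce f(x) exactly when differentiated.
F(x) = \frac{\sqrt{\frac{x^{4}}{2} + 4 x^{2} + 6}}{3} + \frac{5 \sqrt{\frac{2 x^{4}}{3} + 2 x^{2} + 2}}{4} is an antiderivative of f.
Check: d/dx[\frac{\sqrt{\frac{x^{4}}{2} + 4 x^{2} + 6}}{3} + \frac{5 \sqrt{\frac{2 x^{4}}{3} + 2 x^{2} + 2}}{4}] = \frac{4 \sqrt{2} x^{3} \sqrt{x^{4} + 3 x^{2} + 3} + 10 \sqrt{6} x^{3} \sqrt{x^{4} + 8 x^{2} + 12} + 16 \sqrt{2} x \sqrt{x^{4} + 3 x^{2} + 3} + 15 \sqrt{6} x \sqrt{x^{4} + 8 x^{2} + 12}}{12 \sqrt{x^{4} + 3 x^{2} + 3} \sqrt{x^{4} + 8 x^{2} + 12}}, which equals f(x).
F(4) = \sqrt{22} + \frac{5 \sqrt{1842}}{12}; F(2) = \frac{\sqrt{30}}{3} + \frac{5 \sqrt{186}}{12}.
Integral = F(4) - F(2) = - \frac{5 \sqrt{186}}{12} - \frac{\sqrt{30}}{3} + \sqrt{22} + \frac{5 \sqrt{1842}}{12}.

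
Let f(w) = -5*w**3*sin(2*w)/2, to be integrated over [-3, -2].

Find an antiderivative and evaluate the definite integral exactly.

Antiderivative: F(w) = 5*(4*w**3*cos(2*w) - 6*w**2*sin(2*w) - 6*w*cos(2*w) + 3*sin(2*w))/16; value = 105*sin(4)/16 - 25*cos(4)/4 - 255*sin(6)/16 + 225*cos(6)/8

Whatever form F(w) takes, F'(w) = f(w) is non-negotiable.
F(w) = 5*(4*w**3*cos(2*w) - 6*w**2*sin(2*w) - 6*w*cos(2*w) + 3*sin(2*w))/16 is an antiderivative of f.
Check: d/dw[5*(4*w**3*cos(2*w) - 6*w**2*sin(2*w) - 6*w*cos(2*w) + 3*sin(2*w))/16] = -5*w**3*sin(2*w)/2 = f(w).
F(-2) = 105*sin(4)/16 - 25*cos(4)/4; F(-3) = -225*cos(6)/8 + 255*sin(6)/16.
Integral = F(-2) - F(-3) = 105*sin(4)/16 - 25*cos(4)/4 - 255*sin(6)/16 + 225*cos(6)/8.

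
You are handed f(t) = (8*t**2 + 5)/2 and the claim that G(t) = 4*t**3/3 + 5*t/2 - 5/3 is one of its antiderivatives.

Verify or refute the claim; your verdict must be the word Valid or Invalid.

Valid: G'(t) = f(t).

d/dt[G] = 4*t**2 + 5/2
This equals f(t) exactly, so the claim holds.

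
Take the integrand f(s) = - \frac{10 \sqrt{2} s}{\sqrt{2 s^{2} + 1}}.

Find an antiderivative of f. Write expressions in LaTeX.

f matches the chain-rule pattern g'(h)*h' with inner function h(s) = 4 s^{2} + 2; substituting u = h(s) collapses the integral.
Check: d/ds[- 5 \sqrt{2} \sqrt{2 s^{2} + 1}] = - \frac{10 \sqrt{2} s}{\sqrt{2 s^{2} + 1}} = f(s).

An antiderivative is F(s) = - 5 \sqrt{2} \sqrt{2 s^{2} + 1}.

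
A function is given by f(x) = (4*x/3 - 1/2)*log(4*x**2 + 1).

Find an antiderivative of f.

An antiderivative is F(x) = 2*x**2*log(4*x**2 + 1)/3 - 2*x**2/3 - x*log(4*x**2 + 1)/2 + x + log(x**2 + 1/4)/6 - atan(2*x)/2.

A candidate is checked by its d/dx: the result must match f(x).
Check: d/dx[2*x**2*log(4*x**2 + 1)/3 - 2*x**2/3 - x*log(4*x**2 + 1)/2 + x + log(x**2 + 1/4)/6 - atan(2*x)/2] = 4*x*log(4*x**2 + 1)/3 - log(4*x**2 + 1)/2, which equals f(x).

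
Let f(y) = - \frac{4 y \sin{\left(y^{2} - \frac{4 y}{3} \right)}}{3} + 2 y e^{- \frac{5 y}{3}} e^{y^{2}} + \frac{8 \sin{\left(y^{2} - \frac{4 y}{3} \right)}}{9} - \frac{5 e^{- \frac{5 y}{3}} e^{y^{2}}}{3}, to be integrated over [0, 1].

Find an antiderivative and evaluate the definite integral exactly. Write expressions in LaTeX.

Antiderivative: F(y) = e^{y^{2} - \frac{5 y}{3}} + \frac{2 \cos{\left(y^{2} - \frac{4 y}{3} \right)}}{3}; value = - \frac{5}{3} + e^{- \frac{2}{3}} + \frac{2 \cos{\left(\frac{1}{3} \right)}}{3}

Integrate term by term and add the pieces.
F(y) = e^{y^{2} - \frac{5 y}{3}} + \frac{2 \cos{\left(y^{2} - \frac{4 y}{3} \right)}}{3} is an antiderivative of f.
Check: d/dy[e^{y^{2} - \frac{5 y}{3}} + \frac{2 \cos{\left(y^{2} - \frac{4 y}{3} \right)}}{3}] = - \frac{4 y \sin{\left(y^{2} - \frac{4 y}{3} \right)}}{3} + 2 y e^{- \frac{5 y}{3}} e^{y^{2}} + \frac{8 \sin{\left(y^{2} - \frac{4 y}{3} \right)}}{9} - \frac{5 e^{- \frac{5 y}{3}} e^{y^{2}}}{3} = f(y).
F(1) = e^{- \frac{2}{3}} + \frac{2 \cos{\left(\frac{1}{3} \right)}}{3}; F(0) = \frac{5}{3}.
Integral = F(1) - F(0) = - \frac{5}{3} + e^{- \frac{2}{3}} + \frac{2 \cos{\left(\frac{1}{3} \right)}}{3}.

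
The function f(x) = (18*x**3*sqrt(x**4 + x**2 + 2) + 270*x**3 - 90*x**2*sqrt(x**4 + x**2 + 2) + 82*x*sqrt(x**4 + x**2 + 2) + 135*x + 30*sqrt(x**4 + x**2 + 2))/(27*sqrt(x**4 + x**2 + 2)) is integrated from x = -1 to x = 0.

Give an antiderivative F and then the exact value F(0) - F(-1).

A candidate is checked by its d/dx: the result must match f(x).
F(x) = ((3*x**2 - 10*x - 3)**2 + 270*sqrt(x**4 + x**2 + 2))/54 is an antiderivative of f.
Check: d/dx[((3*x**2 - 10*x - 3)**2 + 270*sqrt(x**4 + x**2 + 2))/54] = (18*x**3*sqrt(x**4 + x**2 + 2) + 270*x**3 - 90*x**2*sqrt(x**4 + x**2 + 2) + 82*x*sqrt(x**4 + x**2 + 2) + 135*x + 30*sqrt(x**4 + x**2 + 2))/(27*sqrt(x**4 + x**2 + 2)) = f(x).
F(0) = 1/6 + 5*sqrt(2); F(-1) = 320/27.
Integral = F(0) - F(-1) = -631/54 + 5*sqrt(2).

Antiderivative: F(x) = ((3*x**2 - 10*x - 3)**2 + 270*sqrt(x**4 + x**2 + 2))/54; value = -631/54 + 5*sqrt(2)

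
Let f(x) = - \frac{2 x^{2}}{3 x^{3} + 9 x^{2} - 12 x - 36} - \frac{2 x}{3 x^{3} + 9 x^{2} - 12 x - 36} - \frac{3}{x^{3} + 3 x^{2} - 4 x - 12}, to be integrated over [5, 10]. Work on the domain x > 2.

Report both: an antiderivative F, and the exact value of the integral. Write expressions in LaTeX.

Antiderivative: F(x) = - \frac{7 \log{\left(x - 2 \right)}}{20} + \frac{13 \log{\left(x + 2 \right)}}{12} - \frac{7 \log{\left(x + 3 \right)}}{5}; value = - \frac{7 \log{\left(13 \right)}}{5} - \frac{13 \log{\left(7 \right)}}{12} + \frac{7 \log{\left(3 \right)}}{20} + \frac{21 \log{\left(8 \right)}}{20} + \frac{13 \log{\left(12 \right)}}{12}

Factor the denominator (3 \left(x - 2\right) \left(x + 2\right) \left(x + 3\right)) and decompose: f = - \frac{7}{5 \left(x + 3\right)} + \frac{13}{12 \left(x + 2\right)} - \frac{7}{20 \left(x - 2\right)}; each piece integrates to a log, atan, or power term.
F(x) = - \frac{7 \log{\left(x - 2 \right)}}{20} + \frac{13 \log{\left(x + 2 \right)}}{12} - \frac{7 \log{\left(x + 3 \right)}}{5} is an antiderivative of f.
Check: d/dx[- \frac{7 \log{\left(x - 2 \right)}}{20} + \frac{13 \log{\left(x + 2 \right)}}{12} - \frac{7 \log{\left(x + 3 \right)}}{5}] = \frac{- 2 x^{2} - 2 x - 9}{3 x^{3} + 9 x^{2} - 12 x - 36}, which equals f(x).
F(10) = - \frac{7 \log{\left(13 \right)}}{5} - \frac{7 \log{\left(8 \right)}}{20} + \frac{13 \log{\left(12 \right)}}{12}; F(5) = - \frac{7 \log{\left(8 \right)}}{5} - \frac{7 \log{\left(3 \right)}}{20} + \frac{13 \log{\left(7 \right)}}{12}.
Integral = F(10) - F(5) = - \frac{7 \log{\left(13 \right)}}{5} - \frac{13 \log{\left(7 \right)}}{12} + \frac{7 \log{\left(3 \right)}}{20} + \frac{21 \log{\left(8 \right)}}{20} + \frac{13 \log{\left(12 \right)}}{12}.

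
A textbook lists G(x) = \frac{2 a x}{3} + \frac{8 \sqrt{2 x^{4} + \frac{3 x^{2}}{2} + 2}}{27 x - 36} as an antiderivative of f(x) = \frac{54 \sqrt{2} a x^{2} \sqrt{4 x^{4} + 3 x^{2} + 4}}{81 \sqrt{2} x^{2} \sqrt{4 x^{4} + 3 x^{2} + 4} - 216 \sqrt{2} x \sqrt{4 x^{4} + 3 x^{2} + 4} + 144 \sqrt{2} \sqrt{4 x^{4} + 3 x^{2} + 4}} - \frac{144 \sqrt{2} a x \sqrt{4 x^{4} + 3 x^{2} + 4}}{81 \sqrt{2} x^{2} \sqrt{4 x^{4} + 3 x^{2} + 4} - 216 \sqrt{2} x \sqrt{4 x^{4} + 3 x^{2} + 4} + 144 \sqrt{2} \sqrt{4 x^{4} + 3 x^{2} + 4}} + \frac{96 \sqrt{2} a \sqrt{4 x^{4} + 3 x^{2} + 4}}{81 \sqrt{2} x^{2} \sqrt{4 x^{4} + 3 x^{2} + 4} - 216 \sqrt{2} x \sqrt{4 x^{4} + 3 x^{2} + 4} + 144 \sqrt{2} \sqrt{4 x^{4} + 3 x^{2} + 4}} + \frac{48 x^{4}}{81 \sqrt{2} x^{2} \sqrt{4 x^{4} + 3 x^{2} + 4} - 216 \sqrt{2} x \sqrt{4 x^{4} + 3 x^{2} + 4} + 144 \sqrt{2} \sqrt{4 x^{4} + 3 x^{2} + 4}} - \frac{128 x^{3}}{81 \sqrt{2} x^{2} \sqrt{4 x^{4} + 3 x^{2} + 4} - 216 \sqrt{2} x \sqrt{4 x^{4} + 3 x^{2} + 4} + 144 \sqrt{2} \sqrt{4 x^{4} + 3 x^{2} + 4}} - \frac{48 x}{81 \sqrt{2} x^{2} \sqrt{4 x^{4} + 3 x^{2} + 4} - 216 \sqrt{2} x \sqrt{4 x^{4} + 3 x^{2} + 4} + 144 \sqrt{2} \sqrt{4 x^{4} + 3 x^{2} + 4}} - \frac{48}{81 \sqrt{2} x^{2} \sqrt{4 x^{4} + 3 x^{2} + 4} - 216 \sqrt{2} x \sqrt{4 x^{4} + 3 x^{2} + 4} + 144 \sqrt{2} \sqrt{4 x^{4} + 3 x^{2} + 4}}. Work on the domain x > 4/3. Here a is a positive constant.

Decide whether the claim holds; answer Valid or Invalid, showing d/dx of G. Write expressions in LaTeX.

Invalid: d/dx[G] - f = \frac{48 x^{4} \sqrt{4 x^{4} + 3 x^{2} + 4} - 128 x^{3} \sqrt{4 x^{4} + 3 x^{2} + 4} - 48 x \sqrt{4 x^{4} + 3 x^{2} + 4} - 48 \sqrt{4 x^{4} + 3 x^{2} + 4}}{324 \sqrt{2} x^{6} - 864 \sqrt{2} x^{5} + 819 \sqrt{2} x^{4} - 648 \sqrt{2} x^{3} + 756 \sqrt{2} x^{2} - 864 \sqrt{2} x + 576 \sqrt{2}}, which is not 0.

d/dx[G] = \frac{54 \sqrt{2} a x^{2} \sqrt{4 x^{4} + 3 x^{2} + 4} - 144 \sqrt{2} a x \sqrt{4 x^{4} + 3 x^{2} + 4} + 96 \sqrt{2} a \sqrt{4 x^{4} + 3 x^{2} + 4} + 96 x^{4} - 256 x^{3} - 96 x - 96}{81 \sqrt{2} x^{2} \sqrt{4 x^{4} + 3 x^{2} + 4} - 216 \sqrt{2} x \sqrt{4 x^{4} + 3 x^{2} + 4} + 144 \sqrt{2} \sqrt{4 x^{4} + 3 x^{2} + 4}}
d/dx[G] - f(x) = \frac{48 x^{4} \sqrt{4 x^{4} + 3 x^{2} + 4} - 128 x^{3} \sqrt{4 x^{4} + 3 x^{2} + 4} - 48 x \sqrt{4 x^{4} + 3 x^{2} + 4} - 48 \sqrt{4 x^{4} + 3 x^{2} + 4}}{324 \sqrt{2} x^{6} - 864 \sqrt{2} x^{5} + 819 \sqrt{2} x^{4} - 648 \sqrt{2} x^{3} + 756 \sqrt{2} x^{2} - 864 \sqrt{2} x + 576 \sqrt{2}} != 0.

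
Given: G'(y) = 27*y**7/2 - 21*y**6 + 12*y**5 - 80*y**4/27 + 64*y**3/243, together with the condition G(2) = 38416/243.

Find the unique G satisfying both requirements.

G'(y) matches the chain-rule pattern g'(h)*h' with inner function h(y) = 3*y**2/2 - 2*y/3; substituting u = h(y) collapses the integral.
A general antiderivative is (3*y**2/2 - 2*y/3)**4/3 + C.
The condition gives C = 38416/243 - (38416/243) = 0.
So G(y) = 27*y**8/16 - 3*y**7 + 2*y**6 - 16*y**5/27 + 16*y**4/243.
Check: d/dy[27*y**8/16 - 3*y**7 + 2*y**6 - 16*y**5/27 + 16*y**4/243] = 27*y**7/2 - 21*y**6 + 12*y**5 - 80*y**4/27 + 64*y**3/243 = G'(y).

G(y) = 27*y**8/16 - 3*y**7 + 2*y**6 - 16*y**5/27 + 16*y**4/243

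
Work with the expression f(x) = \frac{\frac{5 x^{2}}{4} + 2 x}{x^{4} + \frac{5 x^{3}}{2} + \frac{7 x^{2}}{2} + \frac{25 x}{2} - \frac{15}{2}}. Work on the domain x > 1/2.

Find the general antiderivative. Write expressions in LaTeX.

The denominator factors as 2 \left(x + 3\right) \left(2 x - 1\right) \left(x^{2} + 5\right); partial fractions split f into directly integrable pieces: \frac{x + 25}{28 \left(x^{2} + 5\right)} + \frac{1}{7 \left(2 x - 1\right)} - \frac{3}{28 \left(x + 3\right)}.
Check: d/dx[\frac{\log{\left(x - \frac{1}{2} \right)}}{14} - \frac{3 \log{\left(x + 3 \right)}}{28} + \frac{\log{\left(x^{2} + 5 \right)}}{56} + \frac{5 \sqrt{5} \operatorname{atan}{\left(\frac{\sqrt{5} x}{5} \right)}}{28}] = \frac{5 x^{2} + 8 x}{4 x^{4} + 10 x^{3} + 14 x^{2} + 50 x - 30}, which equals f(x).

F(x) = \frac{\log{\left(x - \frac{1}{2} \right)}}{14} - \frac{3 \log{\left(x + 3 \right)}}{28} + \frac{\log{\left(x^{2} + 5 \right)}}{56} + \frac{5 \sqrt{5} \operatorname{atan}{\left(\frac{\sqrt{5} x}{5} \right)}}{28} + C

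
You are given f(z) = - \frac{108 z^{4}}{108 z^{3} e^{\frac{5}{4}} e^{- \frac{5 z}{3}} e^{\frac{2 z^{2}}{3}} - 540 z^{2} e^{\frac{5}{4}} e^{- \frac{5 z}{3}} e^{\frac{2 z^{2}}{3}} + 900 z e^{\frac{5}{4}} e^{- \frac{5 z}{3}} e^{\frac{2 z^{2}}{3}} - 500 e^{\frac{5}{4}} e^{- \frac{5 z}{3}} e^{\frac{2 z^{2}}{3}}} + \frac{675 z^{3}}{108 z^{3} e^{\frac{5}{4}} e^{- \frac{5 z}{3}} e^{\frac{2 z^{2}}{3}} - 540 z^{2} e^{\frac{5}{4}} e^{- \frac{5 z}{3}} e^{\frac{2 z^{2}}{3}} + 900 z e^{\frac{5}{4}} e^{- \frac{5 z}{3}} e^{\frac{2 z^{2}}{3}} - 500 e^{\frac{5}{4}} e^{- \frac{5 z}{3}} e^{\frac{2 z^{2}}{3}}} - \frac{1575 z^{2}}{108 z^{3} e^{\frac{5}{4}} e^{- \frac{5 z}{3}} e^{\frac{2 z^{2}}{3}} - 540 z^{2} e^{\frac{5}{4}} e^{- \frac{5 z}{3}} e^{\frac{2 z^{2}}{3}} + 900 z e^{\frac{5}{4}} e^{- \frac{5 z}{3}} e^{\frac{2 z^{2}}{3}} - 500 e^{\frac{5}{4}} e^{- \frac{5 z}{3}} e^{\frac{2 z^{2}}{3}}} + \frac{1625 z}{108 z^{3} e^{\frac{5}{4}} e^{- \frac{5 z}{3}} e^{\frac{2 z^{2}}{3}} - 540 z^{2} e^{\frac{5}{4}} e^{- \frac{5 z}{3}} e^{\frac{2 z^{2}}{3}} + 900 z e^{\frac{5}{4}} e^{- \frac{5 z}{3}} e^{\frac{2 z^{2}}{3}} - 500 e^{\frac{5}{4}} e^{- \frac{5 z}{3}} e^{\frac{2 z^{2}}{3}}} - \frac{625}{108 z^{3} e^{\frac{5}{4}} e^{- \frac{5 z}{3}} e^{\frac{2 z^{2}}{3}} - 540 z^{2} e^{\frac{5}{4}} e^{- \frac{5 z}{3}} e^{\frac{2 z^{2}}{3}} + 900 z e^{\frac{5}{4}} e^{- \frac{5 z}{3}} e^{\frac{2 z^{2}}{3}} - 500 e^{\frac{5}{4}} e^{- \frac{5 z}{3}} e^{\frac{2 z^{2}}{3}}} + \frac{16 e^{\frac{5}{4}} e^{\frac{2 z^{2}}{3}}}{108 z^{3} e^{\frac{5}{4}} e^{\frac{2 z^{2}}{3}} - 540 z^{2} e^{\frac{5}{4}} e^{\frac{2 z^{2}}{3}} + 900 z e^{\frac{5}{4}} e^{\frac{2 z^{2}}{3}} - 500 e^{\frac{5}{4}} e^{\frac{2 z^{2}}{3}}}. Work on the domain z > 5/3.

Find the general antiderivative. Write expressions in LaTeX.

F(z) = \frac{9 \left(3 z - 5\right)^{2} e^{- \frac{2 z^{2}}{3} + \frac{5 z}{3} - \frac{5}{4}} - 8}{12 \left(3 z - 5\right)^{2}} + C

Integrate term by term and add the pieces.
Check: d/dz[\frac{9 \left(3 z - 5\right)^{2} e^{- \frac{2 z^{2}}{3} + \frac{5 z}{3} - \frac{5}{4}} - 8}{12 \left(3 z - 5\right)^{2}}] = \frac{- 108 z^{4} e^{\frac{5}{4}} + 675 z^{3} e^{\frac{5}{4}} - 1575 z^{2} e^{\frac{5}{4}} + 1625 z e^{\frac{5}{4}} - 625 e^{\frac{5}{4}} + 16 e^{\frac{5}{2}} e^{- \frac{5 z}{3}} e^{\frac{2 z^{2}}{3}}}{108 z^{3} e^{\frac{5}{2}} e^{- \frac{5 z}{3}} e^{\frac{2 z^{2}}{3}} - 540 z^{2} e^{\frac{5}{2}} e^{- \frac{5 z}{3}} e^{\frac{2 z^{2}}{3}} + 900 z e^{\frac{5}{2}} e^{- \frac{5 z}{3}} e^{\frac{2 z^{2}}{3}} - 500 e^{\frac{5}{2}} e^{- \frac{5 z}{3}} e^{\frac{2 z^{2}}{3}}}, which equals f(z).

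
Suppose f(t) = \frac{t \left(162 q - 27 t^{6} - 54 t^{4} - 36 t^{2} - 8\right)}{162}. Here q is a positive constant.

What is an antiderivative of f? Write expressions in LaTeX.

For F(t) to be correct the identity F'(t) - f(t) = 0 must hold.
Check: d/dt[\frac{q t^{2}}{2} - \frac{t^{8}}{48} - \frac{t^{6}}{18} - \frac{t^{4}}{18} - \frac{2 t^{2}}{81}] = q t - \frac{t^{7}}{6} - \frac{t^{5}}{3} - \frac{2 t^{3}}{9} - \frac{4 t}{81}, which equals f(t).

An antiderivative is F(t) = \frac{q t^{2}}{2} - \frac{t^{8}}{48} - \frac{t^{6}}{18} - \frac{t^{4}}{18} - \frac{2 t^{2}}{81}.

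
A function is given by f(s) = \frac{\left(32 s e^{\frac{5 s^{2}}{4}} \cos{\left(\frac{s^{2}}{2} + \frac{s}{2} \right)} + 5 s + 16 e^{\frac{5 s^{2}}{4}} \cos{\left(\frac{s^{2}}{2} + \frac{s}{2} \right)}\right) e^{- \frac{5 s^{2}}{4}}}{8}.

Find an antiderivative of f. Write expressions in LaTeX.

An antiderivative is F(s) = 4 \sin{\left(\frac{s^{2}}{2} + \frac{s}{2} \right)} - \frac{e^{- \frac{5 s^{2}}{4}}}{4}.

A first test for any F(s): its s-derivative must equal f(s) identically.
Check: d/ds[4 \sin{\left(\frac{s^{2}}{2} + \frac{s}{2} \right)} - \frac{e^{- \frac{5 s^{2}}{4}}}{4}] = \frac{\left(32 s e^{\frac{5 s^{2}}{4}} \cos{\left(\frac{s^{2}}{2} + \frac{s}{2} \right)} + 5 s + 16 e^{\frac{5 s^{2}}{4}} \cos{\left(\frac{s^{2}}{2} + \frac{s}{2} \right)}\right) e^{- \frac{5 s^{2}}{4}}}{8} = f(s).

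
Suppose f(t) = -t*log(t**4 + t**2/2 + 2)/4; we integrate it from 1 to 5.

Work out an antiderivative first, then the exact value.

Antiderivative: F(t) = -(4*t**2*log(t**4 + t**2/2 + 2) - 8*t**2 + log(t**4 + t**2/2 + 2) + 2*sqrt(31)*atan(4*sqrt(31)*t**2/31 + sqrt(31)/31))/32; value = -101*log(1279/2)/32 - sqrt(31)*atan(101*sqrt(31)/31)/16 + 5*log(7/2)/32 + sqrt(31)*atan(5*sqrt(31)/31)/16 + 6

Any candidate F(t) must reproduce f(t) exactly when differentiated.
F(t) = -(4*t**2*log(t**4 + t**2/2 + 2) - 8*t**2 + log(t**4 + t**2/2 + 2) + 2*sqrt(31)*atan(4*sqrt(31)*t**2/31 + sqrt(31)/31))/32 is an antiderivative of f.
Check: d/dt[-(4*t**2*log(t**4 + t**2/2 + 2) - 8*t**2 + log(t**4 + t**2/2 + 2) + 2*sqrt(31)*atan(4*sqrt(31)*t**2/31 + sqrt(31)/31))/32] = -t*log(t**4 + t**2/2 + 2)/4 = f(t).
F(5) = -101*log(1279/2)/32 - sqrt(31)*atan(101*sqrt(31)/31)/16 + 25/4; F(1) = -sqrt(31)*atan(5*sqrt(31)/31)/16 - 5*log(7/2)/32 + 1/4.
Integral = F(5) - F(1) = -101*log(1279/2)/32 - sqrt(31)*atan(101*sqrt(31)/31)/16 + 5*log(7/2)/32 + sqrt(31)*atan(5*sqrt(31)/31)/16 + 6.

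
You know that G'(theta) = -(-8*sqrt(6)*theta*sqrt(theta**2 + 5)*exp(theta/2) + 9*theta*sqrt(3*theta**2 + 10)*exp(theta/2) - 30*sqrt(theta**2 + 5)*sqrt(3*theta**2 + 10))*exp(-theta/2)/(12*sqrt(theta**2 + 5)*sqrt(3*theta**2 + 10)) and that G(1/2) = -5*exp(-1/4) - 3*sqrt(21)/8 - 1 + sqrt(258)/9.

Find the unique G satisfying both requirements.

G(theta) = (-27*sqrt(theta**2 + 5)*exp(theta/2) + 8*sqrt(6)*sqrt(3*theta**2 + 10)*exp(theta/2) - 36*exp(theta/2) - 180)*exp(-theta/2)/36

Check a candidate G(theta) by differentiating: d/dtheta[G] must match the given G'(theta).
A general antiderivative is 4*sqrt(theta**2/2 + 5/3)/3 - 3*sqrt(theta**2 + 5)/4 - 5*exp(-theta/2) + C.
The condition gives C = -5*exp(-1/4) - 3*sqrt(21)/8 - 1 + sqrt(258)/9 - (-5*exp(-1/4) - 3*sqrt(21)/8 + sqrt(258)/9) = -1.
So G(theta) = (-27*sqrt(theta**2 + 5)*exp(theta/2) + 8*sqrt(6)*sqrt(3*theta**2 + 10)*exp(theta/2) - 36*exp(theta/2) - 180)*exp(-theta/2)/36.
Check: d/dtheta[(-27*sqrt(theta**2 + 5)*exp(theta/2) + 8*sqrt(6)*sqrt(3*theta**2 + 10)*exp(theta/2) - 36*exp(theta/2) - 180)*exp(-theta/2)/36] = (8*sqrt(6)*theta*sqrt(theta**2 + 5)*exp(theta/2) - 9*theta*sqrt(3*theta**2 + 10)*exp(theta/2) + 30*sqrt(theta**2 + 5)*sqrt(3*theta**2 + 10))*exp(-theta/2)/(12*sqrt(theta**2 + 5)*sqrt(3*theta**2 + 10)), which equals G'(theta).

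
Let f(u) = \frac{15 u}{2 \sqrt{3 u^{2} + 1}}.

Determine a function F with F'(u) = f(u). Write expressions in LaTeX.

An antiderivative is F(u) = \frac{5 \sqrt{3 u^{2} + 1}}{2}.

f matches the chain-rule pattern g'(h)*h' with inner function h(u) = 3 u^{2} + 1; substituting w = h(u) collapses the integral.
Check: d/du[\frac{5 \sqrt{3 u^{2} + 1}}{2}] = \frac{15 u}{2 \sqrt{3 u^{2} + 1}} = f(u).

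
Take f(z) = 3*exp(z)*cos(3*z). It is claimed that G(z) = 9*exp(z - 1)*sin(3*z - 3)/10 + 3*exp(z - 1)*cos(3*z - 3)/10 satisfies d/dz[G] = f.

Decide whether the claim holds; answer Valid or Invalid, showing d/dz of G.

d/dz[G] = 3*exp(-1)*exp(z)*cos(3*z - 3)
d/dz[G] - f(z) = -3*exp(z)*cos(3*z) + 3*exp(-1)*exp(z)*cos(3*z - 3) != 0.

Invalid: d/dz[G] - f = -3*exp(z)*cos(3*z) + 3*exp(-1)*exp(z)*cos(3*z - 3), which is not 0.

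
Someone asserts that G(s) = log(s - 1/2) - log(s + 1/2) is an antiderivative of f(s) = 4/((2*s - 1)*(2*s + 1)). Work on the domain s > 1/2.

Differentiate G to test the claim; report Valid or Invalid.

Valid - the claim checks out under differentiation.

d/ds[G] = 4/(4*s**2 - 1)
This equals f(s) exactly, so the claim holds.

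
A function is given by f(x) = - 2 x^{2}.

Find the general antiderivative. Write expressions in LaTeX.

For F(x) to be correct the identity F'(x) - f(x) = 0 must hold.
Check: d/dx[- \frac{2 x^{3}}{3}] = - 2 x^{2} = f(x).

F(x) = - \frac{2 x^{3}}{3} + C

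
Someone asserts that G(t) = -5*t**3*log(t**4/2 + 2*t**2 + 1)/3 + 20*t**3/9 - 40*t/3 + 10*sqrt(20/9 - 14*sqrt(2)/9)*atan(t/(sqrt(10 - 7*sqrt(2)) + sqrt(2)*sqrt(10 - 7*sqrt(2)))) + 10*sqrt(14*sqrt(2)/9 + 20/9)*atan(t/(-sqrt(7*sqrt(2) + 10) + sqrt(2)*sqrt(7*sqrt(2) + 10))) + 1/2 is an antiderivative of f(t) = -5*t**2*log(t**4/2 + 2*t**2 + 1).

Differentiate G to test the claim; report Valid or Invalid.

d/dt[G] = -5*t**2*log(t**4/2 + 2*t**2 + 1)
This equals f(t) exactly, so the claim holds.

Valid: G'(t) = f(t).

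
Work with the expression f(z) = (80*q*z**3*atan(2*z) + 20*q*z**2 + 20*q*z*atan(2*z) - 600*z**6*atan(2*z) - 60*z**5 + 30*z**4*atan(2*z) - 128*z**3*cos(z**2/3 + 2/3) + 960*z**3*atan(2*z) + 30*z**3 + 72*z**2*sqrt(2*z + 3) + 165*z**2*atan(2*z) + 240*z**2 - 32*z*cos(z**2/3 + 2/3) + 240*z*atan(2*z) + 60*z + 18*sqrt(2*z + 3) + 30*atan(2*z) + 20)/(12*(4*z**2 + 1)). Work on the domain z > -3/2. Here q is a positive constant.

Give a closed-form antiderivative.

A first test for any F(z): its z-derivative must equal f(z) identically.
Check: d/dz[(6*(2*z + 3)**(3/2) + 5*(2*q*z**2 - 6*z**5 + 3*z**3 + 24*z**2 + 6*z + 2)*atan(2*z) - 48*sin(z**2/3 + 2/3))/12] = (80*q*z**3*atan(2*z) + 20*q*z**2 + 20*q*z*atan(2*z) - 600*z**6*atan(2*z) - 60*z**5 + 30*z**4*atan(2*z) - 128*z**3*cos(z**2/3 + 2/3) + 960*z**3*atan(2*z) + 30*z**3 + 72*z**2*sqrt(2*z + 3) + 165*z**2*atan(2*z) + 240*z**2 - 32*z*cos(z**2/3 + 2/3) + 240*z*atan(2*z) + 60*z + 18*sqrt(2*z + 3) + 30*atan(2*z) + 20)/(48*z**2 + 12), which equals f(z).

An antiderivative is F(z) = (6*(2*z + 3)**(3/2) + 5*(2*q*z**2 - 6*z**5 + 3*z**3 + 24*z**2 + 6*z + 2)*atan(2*z) - 48*sin(z**2/3 + 2/3))/12.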